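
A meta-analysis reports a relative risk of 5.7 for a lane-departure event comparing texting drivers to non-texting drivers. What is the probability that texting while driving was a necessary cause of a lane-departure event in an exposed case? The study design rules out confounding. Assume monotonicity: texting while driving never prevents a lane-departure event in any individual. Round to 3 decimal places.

PN ≈ 0.825

Under exogeneity and monotonicity, PN = (RR − 1) / RR = 1 − 1/RR.
PN = (5.7 − 1) / 5.7 = 4.7 / 5.7 ≈ 0.8246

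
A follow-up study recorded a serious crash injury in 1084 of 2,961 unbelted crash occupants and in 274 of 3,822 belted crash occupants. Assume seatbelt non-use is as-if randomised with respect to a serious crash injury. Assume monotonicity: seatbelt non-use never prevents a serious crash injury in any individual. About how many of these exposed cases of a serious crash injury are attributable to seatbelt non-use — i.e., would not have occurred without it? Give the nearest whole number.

about 872 cases

p₁ = P(outcome | exposed) = 1084/2961 = 0.36609
p₀ = P(outcome | unexposed) = 274/3822 = 0.07169
PN = (p₁ − p₀)/p₁ = (0.36609 − 0.07169) / 0.36609 ≈ 0.80417.
Attributable cases ≈ PN × (exposed cases) = 0.80417 × 1084 ≈ 871.73.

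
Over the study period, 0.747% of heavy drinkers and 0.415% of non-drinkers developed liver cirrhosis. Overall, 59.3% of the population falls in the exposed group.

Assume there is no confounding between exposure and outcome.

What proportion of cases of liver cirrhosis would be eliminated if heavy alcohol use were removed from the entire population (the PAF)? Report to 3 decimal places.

PAF ≈ 0.322

p₁ = 0.00747, p₀ = 0.00415.
Overall risk P(Y=1) = π·p₁ + (1−π)·p₀ = 0.593×0.00747 + 0.407×0.00415 = 0.0061188.
Under exogeneity, PAF = [P(Y=1) − p₀] / P(Y=1).
PAF = (0.0061188 − 0.00415) / 0.0061188 ≈ 0.3218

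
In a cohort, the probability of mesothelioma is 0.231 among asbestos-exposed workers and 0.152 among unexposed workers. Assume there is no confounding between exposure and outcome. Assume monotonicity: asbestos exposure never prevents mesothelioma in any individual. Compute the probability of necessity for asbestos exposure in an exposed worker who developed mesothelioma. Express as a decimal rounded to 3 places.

PN ≈ 0.342

Let p₁ = 0.231, p₀ = 0.152.
Under exogeneity and monotonicity, PN = (p₁ − p₀) / p₁.
PN = (0.231 − 0.152) / 0.231 = 0.079 / 0.231 ≈ 0.3420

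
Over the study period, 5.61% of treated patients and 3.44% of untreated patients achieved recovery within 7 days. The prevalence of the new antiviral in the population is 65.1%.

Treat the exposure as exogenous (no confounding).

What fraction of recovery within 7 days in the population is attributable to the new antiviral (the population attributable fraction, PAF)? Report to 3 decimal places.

PAF ≈ 0.291

p₁ = 0.0561, p₀ = 0.0344.
Overall risk P(Y=1) = π·p₁ + (1−π)·p₀ = 0.651×0.0561 + 0.349×0.0344 = 0.048527.
Under exogeneity, PAF = [P(Y=1) − p₀] / P(Y=1).
PAF = (0.048527 − 0.0344) / 0.048527 ≈ 0.2911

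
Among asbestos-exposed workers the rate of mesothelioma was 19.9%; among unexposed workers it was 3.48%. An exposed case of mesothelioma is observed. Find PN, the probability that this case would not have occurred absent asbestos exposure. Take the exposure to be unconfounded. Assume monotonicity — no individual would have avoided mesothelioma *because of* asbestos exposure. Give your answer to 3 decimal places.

PN ≈ 0.825

p₁ = 0.199, p₀ = 0.0348.
Under exogeneity and monotonicity, PN = (p₁ − p₀) / p₁.
PN = (0.199 − 0.0348) / 0.199 = 0.1642 / 0.199 ≈ 0.8251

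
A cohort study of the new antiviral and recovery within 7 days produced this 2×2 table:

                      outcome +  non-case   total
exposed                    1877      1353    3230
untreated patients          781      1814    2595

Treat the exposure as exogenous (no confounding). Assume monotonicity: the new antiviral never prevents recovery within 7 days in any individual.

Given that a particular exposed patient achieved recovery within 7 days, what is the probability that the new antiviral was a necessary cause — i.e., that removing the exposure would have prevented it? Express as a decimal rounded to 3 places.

p₁ = P(outcome | exposed) = 1877/3230 = 0.58111
p₀ = P(outcome | unexposed) = 781/2595 = 0.30096
Under exogeneity and monotonicity, PN = (p₁ − p₀) / p₁.
PN = (0.58111 − 0.30096) / 0.58111 = 0.28015 / 0.58111 ≈ 0.4821

PN ≈ 0.482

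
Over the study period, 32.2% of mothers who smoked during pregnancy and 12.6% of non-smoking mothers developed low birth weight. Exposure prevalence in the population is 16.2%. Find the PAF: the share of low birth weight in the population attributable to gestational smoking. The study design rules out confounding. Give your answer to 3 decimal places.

PAF ≈ 0.201

p₁ = 0.322, p₀ = 0.126.
Overall risk P(Y=1) = π·p₁ + (1−π)·p₀ = 0.162×0.322 + 0.838×0.126 = 0.15775.
Under exogeneity, PAF = [P(Y=1) − p₀] / P(Y=1).
PAF = (0.15775 − 0.126) / 0.15775 ≈ 0.2013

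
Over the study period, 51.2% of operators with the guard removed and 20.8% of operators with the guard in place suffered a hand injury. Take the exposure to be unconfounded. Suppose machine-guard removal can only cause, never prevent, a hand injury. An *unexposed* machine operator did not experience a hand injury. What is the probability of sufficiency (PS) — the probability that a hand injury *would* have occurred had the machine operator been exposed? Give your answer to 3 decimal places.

p₁ = 0.512, p₀ = 0.208.
Under exogeneity and monotonicity, PS = (p₁ − p₀) / (1 − p₀).
PS = (0.512 − 0.208) / (1 − 0.208) = 0.304 / 0.792 ≈ 0.3838

PS ≈ 0.384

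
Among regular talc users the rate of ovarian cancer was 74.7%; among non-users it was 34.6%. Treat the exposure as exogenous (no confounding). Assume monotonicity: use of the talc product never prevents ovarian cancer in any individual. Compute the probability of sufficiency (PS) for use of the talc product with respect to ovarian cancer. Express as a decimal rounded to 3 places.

PS ≈ 0.613

p₁ = 0.747, p₀ = 0.346.
Under exogeneity and monotonicity, PS = (p₁ − p₀) / (1 − p₀).
PS = (0.747 − 0.346) / (1 − 0.346) = 0.401 / 0.654 ≈ 0.6131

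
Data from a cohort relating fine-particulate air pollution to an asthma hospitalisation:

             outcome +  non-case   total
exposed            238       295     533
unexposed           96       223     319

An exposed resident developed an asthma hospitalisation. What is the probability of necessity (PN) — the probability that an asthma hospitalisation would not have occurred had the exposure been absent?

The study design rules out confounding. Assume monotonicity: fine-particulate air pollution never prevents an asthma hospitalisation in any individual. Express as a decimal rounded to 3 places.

p₁ = P(outcome | exposed) = 238/533 = 0.44653
p₀ = P(outcome | unexposed) = 96/319 = 0.30094
Under exogeneity and monotonicity, PN = (p₁ − p₀) / p₁.
PN = (0.44653 − 0.30094) / 0.44653 = 0.14559 / 0.44653 ≈ 0.3260

PN ≈ 0.326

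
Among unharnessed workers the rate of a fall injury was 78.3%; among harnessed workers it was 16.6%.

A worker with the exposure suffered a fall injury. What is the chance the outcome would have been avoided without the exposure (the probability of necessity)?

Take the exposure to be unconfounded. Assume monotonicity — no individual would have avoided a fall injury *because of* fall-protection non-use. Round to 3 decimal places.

PN ≈ 0.788

p₁ = 0.783, p₀ = 0.166.
Under exogeneity and monotonicity, PN = (p₁ − p₀) / p₁.
PN = (0.783 − 0.166) / 0.783 = 0.617 / 0.783 ≈ 0.7880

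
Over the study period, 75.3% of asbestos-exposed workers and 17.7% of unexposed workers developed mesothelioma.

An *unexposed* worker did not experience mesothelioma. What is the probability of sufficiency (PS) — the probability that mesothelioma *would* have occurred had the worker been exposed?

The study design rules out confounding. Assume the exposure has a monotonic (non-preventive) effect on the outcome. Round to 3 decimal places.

PS ≈ 0.700

p₁ = 0.753, p₀ = 0.177.
Under exogeneity and monotonicity, PS = (p₁ − p₀) / (1 − p₀).
PS = (0.753 − 0.177) / (1 − 0.177) = 0.576 / 0.823 ≈ 0.6999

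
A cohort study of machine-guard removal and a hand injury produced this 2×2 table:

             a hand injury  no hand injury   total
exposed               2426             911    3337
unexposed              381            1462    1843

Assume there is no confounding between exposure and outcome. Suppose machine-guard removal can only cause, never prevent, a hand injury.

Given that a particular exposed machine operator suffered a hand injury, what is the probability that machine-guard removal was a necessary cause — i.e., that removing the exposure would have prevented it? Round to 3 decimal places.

PN ≈ 0.716

p₁ = P(outcome | exposed) = 2426/3337 = 0.727
p₀ = P(outcome | unexposed) = 381/1843 = 0.20673
Under exogeneity and monotonicity, PN = (p₁ − p₀)/p₁.
PN = (0.727 − 0.20673) / 0.727 ≈ 0.7156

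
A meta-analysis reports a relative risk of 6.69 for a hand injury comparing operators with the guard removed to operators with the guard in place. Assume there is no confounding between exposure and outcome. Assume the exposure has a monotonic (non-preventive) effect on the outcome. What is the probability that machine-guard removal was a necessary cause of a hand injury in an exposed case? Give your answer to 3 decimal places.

Under exogeneity and monotonicity, PN = (RR − 1) / RR = 1 − 1/RR.
PN = (6.69 − 1) / 6.69 = 5.69 / 6.69 ≈ 0.8505

PN ≈ 0.851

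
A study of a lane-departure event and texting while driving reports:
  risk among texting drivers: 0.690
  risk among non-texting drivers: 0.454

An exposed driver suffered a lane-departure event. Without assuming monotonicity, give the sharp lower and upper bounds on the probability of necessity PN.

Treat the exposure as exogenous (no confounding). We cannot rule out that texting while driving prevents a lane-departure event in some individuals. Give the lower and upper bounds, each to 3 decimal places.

0.342 ≤ PN ≤ 0.791

Let p₁ = 0.69, p₀ = 0.454.
Under exogeneity alone the bounds on PN are max{0,(p₁−p₀)/p₁} ≤ PN ≤ min{1,(1−p₀)/p₁}.
  lower = (p₁ − p₀)/p₁ = 0.236 / 0.69 ≈ 0.3420
  upper = min{1, (1 − p₀)/p₁} = 0.546 / 0.69 ≈ 0.7913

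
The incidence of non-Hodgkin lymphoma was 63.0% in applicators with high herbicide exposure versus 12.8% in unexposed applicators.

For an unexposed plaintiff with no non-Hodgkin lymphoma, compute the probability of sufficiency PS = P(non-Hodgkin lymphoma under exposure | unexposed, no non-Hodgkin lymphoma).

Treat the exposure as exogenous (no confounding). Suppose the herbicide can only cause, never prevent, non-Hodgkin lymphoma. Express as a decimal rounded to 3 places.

p₁ = 0.63, p₀ = 0.128.
Under exogeneity and monotonicity, PS = (p₁ − p₀) / (1 − p₀).
PS = (0.63 − 0.128) / (1 − 0.128) = 0.502 / 0.872 ≈ 0.5757

PS ≈ 0.576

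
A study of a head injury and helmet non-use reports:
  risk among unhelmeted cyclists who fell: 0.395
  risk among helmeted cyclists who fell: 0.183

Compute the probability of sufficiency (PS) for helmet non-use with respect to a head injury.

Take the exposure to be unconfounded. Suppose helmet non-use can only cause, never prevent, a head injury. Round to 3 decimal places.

Let p₁ = 0.395, p₀ = 0.183.
Under exogeneity and monotonicity, PS = (p₁ − p₀) / (1 − p₀).
PS = (0.395 − 0.183) / (1 − 0.183) = 0.212 / 0.817 ≈ 0.2595

PS ≈ 0.259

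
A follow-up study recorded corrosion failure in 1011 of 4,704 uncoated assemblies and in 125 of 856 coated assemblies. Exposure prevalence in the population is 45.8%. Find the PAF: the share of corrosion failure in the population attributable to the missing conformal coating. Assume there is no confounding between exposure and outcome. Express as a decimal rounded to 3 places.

p₁ = P(outcome | exposed) = 1011/4704 = 0.21492
p₀ = P(outcome | unexposed) = 125/856 = 0.14603
Overall risk P(Y=1) = π·p₁ + (1−π)·p₀ = 0.458×0.21492 + 0.542×0.14603 = 0.17758.
Under exogeneity, PAF = [P(Y=1) − p₀] / P(Y=1).
PAF = (0.17758 − 0.14603) / 0.17758 ≈ 0.1777

PAF ≈ 0.178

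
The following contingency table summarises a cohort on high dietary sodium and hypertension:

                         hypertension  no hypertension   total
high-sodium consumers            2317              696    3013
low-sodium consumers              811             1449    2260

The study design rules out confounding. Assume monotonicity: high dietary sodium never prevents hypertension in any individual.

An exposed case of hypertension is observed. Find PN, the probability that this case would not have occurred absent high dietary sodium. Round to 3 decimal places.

p₁ = P(outcome | exposed) = 2317/3013 = 0.769
p₀ = P(outcome | unexposed) = 811/2260 = 0.35885
Under exogeneity and monotonicity, PN = (p₁ − p₀)/p₁.
PN = (0.769 − 0.35885) / 0.769 ≈ 0.5334

PN ≈ 0.533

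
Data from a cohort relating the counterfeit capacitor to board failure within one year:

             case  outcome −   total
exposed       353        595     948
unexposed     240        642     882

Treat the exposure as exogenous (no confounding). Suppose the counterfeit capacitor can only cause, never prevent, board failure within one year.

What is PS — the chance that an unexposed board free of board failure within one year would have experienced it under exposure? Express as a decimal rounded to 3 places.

p₁ = P(outcome | exposed) = 353/948 = 0.37236
p₀ = P(outcome | unexposed) = 240/882 = 0.27211
Under exogeneity and monotonicity, PS = (p₁ − p₀) / (1 − p₀).
PS = (0.37236 − 0.27211) / (1 − 0.27211) = 0.10025 / 0.72789 ≈ 0.1377

PS ≈ 0.138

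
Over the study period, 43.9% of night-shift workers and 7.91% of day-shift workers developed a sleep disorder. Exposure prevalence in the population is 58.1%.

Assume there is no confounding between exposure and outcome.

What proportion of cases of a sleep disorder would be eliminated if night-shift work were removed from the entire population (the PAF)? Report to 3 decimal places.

p₁ = 0.439, p₀ = 0.0791.
Overall risk P(Y=1) = π·p₁ + (1−π)·p₀ = 0.581×0.439 + 0.419×0.0791 = 0.2882.
Under exogeneity, PAF = [P(Y=1) − p₀] / P(Y=1).
PAF = (0.2882 − 0.0791) / 0.2882 ≈ 0.7255

PAF ≈ 0.726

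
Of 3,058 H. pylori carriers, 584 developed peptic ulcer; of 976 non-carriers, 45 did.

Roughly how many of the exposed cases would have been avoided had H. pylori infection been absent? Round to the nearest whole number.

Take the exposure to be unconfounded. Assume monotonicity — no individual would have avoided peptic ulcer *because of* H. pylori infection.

p₁ = P(outcome | exposed) = 584/3058 = 0.19097
p₀ = P(outcome | unexposed) = 45/976 = 0.046107
PN = (p₁ − p₀)/p₁ = (0.19097 − 0.046107) / 0.19097 ≈ 0.75857.
Attributable cases ≈ PN × (exposed cases) = 0.75857 × 584 ≈ 443.01.

about 443 cases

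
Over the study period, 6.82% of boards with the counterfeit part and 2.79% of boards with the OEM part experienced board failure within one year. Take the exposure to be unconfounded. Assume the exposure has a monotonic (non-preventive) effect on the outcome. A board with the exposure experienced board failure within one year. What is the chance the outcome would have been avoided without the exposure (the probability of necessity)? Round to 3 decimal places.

p₁ = 0.0682, p₀ = 0.0279.
Under exogeneity and monotonicity, PN = (p₁ − p₀) / p₁.
PN = (0.0682 − 0.0279) / 0.0682 = 0.0403 / 0.0682 ≈ 0.5909

PN ≈ 0.591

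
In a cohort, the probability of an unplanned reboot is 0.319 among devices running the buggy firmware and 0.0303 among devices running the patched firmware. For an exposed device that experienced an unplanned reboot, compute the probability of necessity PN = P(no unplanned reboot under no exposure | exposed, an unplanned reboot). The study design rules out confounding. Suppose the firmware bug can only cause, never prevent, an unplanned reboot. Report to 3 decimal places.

PN ≈ 0.905

Let p₁ = 0.319, p₀ = 0.0303.
Under exogeneity and monotonicity, PN = (p₁ − p₀) / p₁.
PN = (0.319 − 0.0303) / 0.319 = 0.2887 / 0.319 ≈ 0.9050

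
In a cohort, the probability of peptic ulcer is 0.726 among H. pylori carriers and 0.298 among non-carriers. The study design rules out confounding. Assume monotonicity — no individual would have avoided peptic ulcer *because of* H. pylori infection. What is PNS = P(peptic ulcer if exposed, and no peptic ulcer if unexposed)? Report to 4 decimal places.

Let p₁ = 0.726, p₀ = 0.298.
Under exogeneity and monotonicity, PNS = p₁ − p₀.
PNS = 0.726 − 0.298 = 0.428

PNS ≈ 0.4280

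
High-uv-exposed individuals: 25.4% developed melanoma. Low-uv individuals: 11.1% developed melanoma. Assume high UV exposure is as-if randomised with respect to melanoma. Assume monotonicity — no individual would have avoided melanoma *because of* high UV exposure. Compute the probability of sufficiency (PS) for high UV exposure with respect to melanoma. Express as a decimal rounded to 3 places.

PS ≈ 0.161

p₁ = 0.254, p₀ = 0.111.
Under exogeneity and monotonicity, PS = (p₁ − p₀) / (1 − p₀).
PS = (0.254 − 0.111) / (1 − 0.111) = 0.143 / 0.889 ≈ 0.1609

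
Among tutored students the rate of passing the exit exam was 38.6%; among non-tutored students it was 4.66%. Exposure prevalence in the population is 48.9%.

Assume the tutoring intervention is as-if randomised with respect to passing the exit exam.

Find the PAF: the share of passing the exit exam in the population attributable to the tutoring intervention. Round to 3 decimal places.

PAF ≈ 0.781

p₁ = 0.386, p₀ = 0.0466.
Overall risk P(Y=1) = π·p₁ + (1−π)·p₀ = 0.489×0.386 + 0.511×0.0466 = 0.21257.
Under exogeneity, PAF = [P(Y=1) − p₀] / P(Y=1).
PAF = (0.21257 − 0.0466) / 0.21257 ≈ 0.7808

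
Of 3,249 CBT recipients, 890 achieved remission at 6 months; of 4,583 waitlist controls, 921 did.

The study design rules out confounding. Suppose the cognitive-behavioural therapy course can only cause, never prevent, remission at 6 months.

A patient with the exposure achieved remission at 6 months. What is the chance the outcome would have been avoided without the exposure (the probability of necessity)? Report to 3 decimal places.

p₁ = P(outcome | exposed) = 890/3249 = 0.27393
p₀ = P(outcome | unexposed) = 921/4583 = 0.20096
Under exogeneity and monotonicity, PN = (p₁ − p₀) / p₁.
PN = (0.27393 − 0.20096) / 0.27393 = 0.07297 / 0.27393 ≈ 0.2664

PN ≈ 0.266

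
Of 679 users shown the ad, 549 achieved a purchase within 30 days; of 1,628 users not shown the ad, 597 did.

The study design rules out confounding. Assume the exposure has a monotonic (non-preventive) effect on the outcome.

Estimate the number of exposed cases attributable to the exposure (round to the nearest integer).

p₁ = P(outcome | exposed) = 549/679 = 0.80854
p₀ = P(outcome | unexposed) = 597/1628 = 0.36671
PN = (p₁ − p₀)/p₁ = (0.80854 − 0.36671) / 0.80854 ≈ 0.54646.
Attributable cases ≈ PN × (exposed cases) = 0.54646 × 549 ≈ 300.01.

about 300 cases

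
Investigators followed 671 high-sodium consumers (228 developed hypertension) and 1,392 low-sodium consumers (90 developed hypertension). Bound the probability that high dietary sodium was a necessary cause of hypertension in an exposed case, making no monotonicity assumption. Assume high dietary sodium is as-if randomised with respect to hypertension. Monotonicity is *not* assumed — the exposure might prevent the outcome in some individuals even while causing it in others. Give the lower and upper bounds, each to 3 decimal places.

p₁ = P(outcome | exposed) = 228/671 = 0.33979
p₀ = P(outcome | unexposed) = 90/1392 = 0.064655
Under exogeneity alone the bounds on PN are max{0,(p₁−p₀)/p₁} ≤ PN ≤ min{1,(1−p₀)/p₁}.
  lower = (p₁ − p₀)/p₁ = 0.27514 / 0.33979 ≈ 0.8097
  upper = min{1, (1 − p₀)/p₁} = 0.93534 / 0.33979 ≈ 2.7527 → capped at 1

0.810 ≤ PN ≤ 1.000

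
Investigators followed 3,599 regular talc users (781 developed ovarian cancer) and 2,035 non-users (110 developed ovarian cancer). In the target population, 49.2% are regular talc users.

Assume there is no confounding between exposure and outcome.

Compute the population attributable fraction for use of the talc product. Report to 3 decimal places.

p₁ = P(outcome | exposed) = 781/3599 = 0.217
p₀ = P(outcome | unexposed) = 110/2035 = 0.054054
Overall risk P(Y=1) = π·p₁ + (1−π)·p₀ = 0.492×0.217 + 0.508×0.054054 = 0.13423.
Under exogeneity, PAF = [P(Y=1) − p₀] / P(Y=1).
PAF = (0.13423 − 0.054054) / 0.13423 ≈ 0.5973

PAF ≈ 0.597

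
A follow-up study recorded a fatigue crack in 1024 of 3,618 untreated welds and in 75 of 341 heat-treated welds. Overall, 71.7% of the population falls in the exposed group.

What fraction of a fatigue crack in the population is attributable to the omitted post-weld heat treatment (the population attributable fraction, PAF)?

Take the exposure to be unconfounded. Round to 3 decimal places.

PAF ≈ 0.171

p₁ = P(outcome | exposed) = 1024/3618 = 0.28303
p₀ = P(outcome | unexposed) = 75/341 = 0.21994
Overall risk P(Y=1) = π·p₁ + (1−π)·p₀ = 0.717×0.28303 + 0.283×0.21994 = 0.26518.
Under exogeneity, PAF = [P(Y=1) − p₀] / P(Y=1).
PAF = (0.26518 − 0.21994) / 0.26518 ≈ 0.1706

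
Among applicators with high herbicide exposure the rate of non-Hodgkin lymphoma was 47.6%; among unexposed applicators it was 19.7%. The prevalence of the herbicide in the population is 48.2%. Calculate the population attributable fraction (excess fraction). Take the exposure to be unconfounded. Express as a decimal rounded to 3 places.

PAF ≈ 0.406

p₁ = 0.476, p₀ = 0.197.
Overall risk P(Y=1) = π·p₁ + (1−π)·p₀ = 0.482×0.476 + 0.518×0.197 = 0.33148.
Under exogeneity, PAF = [P(Y=1) − p₀] / P(Y=1).
PAF = (0.33148 − 0.197) / 0.33148 ≈ 0.4057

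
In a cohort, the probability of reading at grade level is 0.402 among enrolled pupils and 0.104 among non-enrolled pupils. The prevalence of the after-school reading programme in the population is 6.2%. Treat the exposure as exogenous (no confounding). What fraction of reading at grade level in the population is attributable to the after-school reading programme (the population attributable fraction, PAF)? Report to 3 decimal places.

PAF ≈ 0.151

Let p₁ = 0.402, p₀ = 0.104.
Overall risk P(Y=1) = π·p₁ + (1−π)·p₀ = 0.062×0.402 + 0.938×0.104 = 0.12248.
Under exogeneity, PAF = [P(Y=1) − p₀] / P(Y=1).
PAF = (0.12248 − 0.104) / 0.12248 ≈ 0.1509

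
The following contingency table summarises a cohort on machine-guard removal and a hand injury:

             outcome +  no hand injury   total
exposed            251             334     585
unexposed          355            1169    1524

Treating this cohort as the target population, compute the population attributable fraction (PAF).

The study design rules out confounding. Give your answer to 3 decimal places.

p₁ = P(outcome | exposed) = 251/585 = 0.42906
p₀ = P(outcome | unexposed) = 355/1524 = 0.23294
Exposure prevalence π = 585/2109 = 0.27738; overall risk P(Y=1) = 0.28734.
Under exogeneity, PAF = [P(Y=1) − p₀]/P(Y=1).
PAF = (0.28734 − 0.23294) / 0.28734 ≈ 0.1893

PAF ≈ 0.189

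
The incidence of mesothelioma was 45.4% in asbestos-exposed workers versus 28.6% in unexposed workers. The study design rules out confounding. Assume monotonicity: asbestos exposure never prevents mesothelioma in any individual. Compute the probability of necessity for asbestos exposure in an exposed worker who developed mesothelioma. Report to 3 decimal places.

p₁ = 0.454, p₀ = 0.286.
Under exogeneity and monotonicity, PN = (p₁ − p₀) / p₁.
PN = (0.454 − 0.286) / 0.454 = 0.168 / 0.454 ≈ 0.3700

PN ≈ 0.370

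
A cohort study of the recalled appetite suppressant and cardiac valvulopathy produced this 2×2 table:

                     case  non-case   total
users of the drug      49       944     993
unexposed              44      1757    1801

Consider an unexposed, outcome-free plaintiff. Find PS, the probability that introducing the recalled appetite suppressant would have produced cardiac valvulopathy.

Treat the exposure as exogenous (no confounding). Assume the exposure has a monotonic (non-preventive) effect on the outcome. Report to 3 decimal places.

PS ≈ 0.026

p₁ = P(outcome | exposed) = 49/993 = 0.049345
p₀ = P(outcome | unexposed) = 44/1801 = 0.024431
Under exogeneity and monotonicity, PS = (p₁ − p₀)/(1 − p₀).
PS = (0.049345 − 0.024431) / 0.97557 ≈ 0.0255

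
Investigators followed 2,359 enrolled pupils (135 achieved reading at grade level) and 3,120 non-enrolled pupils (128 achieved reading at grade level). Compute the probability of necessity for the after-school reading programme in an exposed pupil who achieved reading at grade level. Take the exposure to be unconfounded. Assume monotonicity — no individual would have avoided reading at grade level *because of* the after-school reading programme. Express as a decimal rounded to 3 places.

PN ≈ 0.283

p₁ = P(outcome | exposed) = 135/2359 = 0.057228
p₀ = P(outcome | unexposed) = 128/3120 = 0.041026
Under exogeneity and monotonicity, PN = (p₁ − p₀) / p₁.
PN = (0.057228 − 0.041026) / 0.057228 = 0.016202 / 0.057228 ≈ 0.2831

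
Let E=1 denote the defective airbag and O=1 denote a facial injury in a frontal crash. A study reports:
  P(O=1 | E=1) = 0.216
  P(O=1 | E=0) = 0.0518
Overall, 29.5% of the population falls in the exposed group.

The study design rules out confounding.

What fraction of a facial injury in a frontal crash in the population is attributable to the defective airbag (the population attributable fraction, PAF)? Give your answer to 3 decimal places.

Let p₁ = 0.216, p₀ = 0.0518.
Overall risk P(Y=1) = π·p₁ + (1−π)·p₀ = 0.295×0.216 + 0.705×0.0518 = 0.10024.
Under exogeneity, PAF = [P(Y=1) − p₀] / P(Y=1).
PAF = (0.10024 − 0.0518) / 0.10024 ≈ 0.4832

PAF ≈ 0.483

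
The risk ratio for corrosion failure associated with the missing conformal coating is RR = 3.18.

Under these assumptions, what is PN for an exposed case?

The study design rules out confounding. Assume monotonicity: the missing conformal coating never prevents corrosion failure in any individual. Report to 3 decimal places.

Under exogeneity and monotonicity, PN = (RR − 1) / RR = 1 − 1/RR.
PN = (3.18 − 1) / 3.18 = 2.18 / 3.18 ≈ 0.6855

PN ≈ 0.686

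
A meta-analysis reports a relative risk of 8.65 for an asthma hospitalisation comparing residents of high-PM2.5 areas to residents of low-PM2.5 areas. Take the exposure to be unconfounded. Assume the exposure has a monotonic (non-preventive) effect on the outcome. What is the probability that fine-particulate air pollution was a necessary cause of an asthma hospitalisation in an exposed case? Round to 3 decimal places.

PN ≈ 0.884

Under exogeneity and monotonicity, PN = (RR − 1) / RR = 1 − 1/RR.
PN = (8.65 − 1) / 8.65 = 7.65 / 8.65 ≈ 0.8844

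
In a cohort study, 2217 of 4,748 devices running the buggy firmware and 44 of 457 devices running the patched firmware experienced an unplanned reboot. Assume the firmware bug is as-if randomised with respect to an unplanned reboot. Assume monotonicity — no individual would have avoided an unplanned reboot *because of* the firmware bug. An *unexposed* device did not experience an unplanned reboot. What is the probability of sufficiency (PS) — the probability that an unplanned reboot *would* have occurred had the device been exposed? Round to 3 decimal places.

p₁ = P(outcome | exposed) = 2217/4748 = 0.46693
p₀ = P(outcome | unexposed) = 44/457 = 0.09628
Under exogeneity and monotonicity, PS = (p₁ − p₀) / (1 − p₀).
PS = (0.46693 − 0.09628) / (1 − 0.09628) = 0.37065 / 0.90372 ≈ 0.4101

PS ≈ 0.410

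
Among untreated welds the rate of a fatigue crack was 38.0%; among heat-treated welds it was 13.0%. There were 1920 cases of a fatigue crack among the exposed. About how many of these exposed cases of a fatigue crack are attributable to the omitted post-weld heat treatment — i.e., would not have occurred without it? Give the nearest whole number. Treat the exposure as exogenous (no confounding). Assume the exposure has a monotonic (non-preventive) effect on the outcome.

about 1263 cases

p₁ = 0.38, p₀ = 0.13.
PN = (p₁ − p₀)/p₁ = (0.38 − 0.13) / 0.38 ≈ 0.65789.
Attributable cases ≈ PN × (exposed cases) = 0.65789 × 1920 ≈ 1263.16.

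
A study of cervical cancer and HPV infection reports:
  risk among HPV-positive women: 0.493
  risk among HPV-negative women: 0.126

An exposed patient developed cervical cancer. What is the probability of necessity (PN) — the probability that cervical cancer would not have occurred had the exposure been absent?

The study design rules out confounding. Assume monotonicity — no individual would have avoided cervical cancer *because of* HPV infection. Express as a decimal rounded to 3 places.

Let p₁ = 0.493, p₀ = 0.126.
Under exogeneity and monotonicity, PN = (p₁ − p₀) / p₁.
PN = (0.493 − 0.126) / 0.493 = 0.367 / 0.493 ≈ 0.7444

PN ≈ 0.744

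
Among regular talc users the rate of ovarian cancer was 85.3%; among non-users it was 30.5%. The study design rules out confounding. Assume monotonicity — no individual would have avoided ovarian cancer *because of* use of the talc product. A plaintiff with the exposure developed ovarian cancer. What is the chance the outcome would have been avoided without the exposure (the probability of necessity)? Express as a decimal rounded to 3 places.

PN ≈ 0.642

p₁ = 0.853, p₀ = 0.305.
Under exogeneity and monotonicity, PN = (p₁ − p₀) / p₁.
PN = (0.853 − 0.305) / 0.853 = 0.548 / 0.853 ≈ 0.6424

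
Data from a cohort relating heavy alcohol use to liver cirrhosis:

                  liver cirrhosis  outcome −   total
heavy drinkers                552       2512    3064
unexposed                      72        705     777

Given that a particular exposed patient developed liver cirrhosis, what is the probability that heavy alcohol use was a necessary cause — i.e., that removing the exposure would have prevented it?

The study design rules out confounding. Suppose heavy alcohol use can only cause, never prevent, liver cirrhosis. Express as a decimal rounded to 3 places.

p₁ = P(outcome | exposed) = 552/3064 = 0.18016
p₀ = P(outcome | unexposed) = 72/777 = 0.092664
Under exogeneity and monotonicity, PN = (p₁ − p₀)/p₁.
PN = (0.18016 − 0.092664) / 0.18016 ≈ 0.4856

PN ≈ 0.486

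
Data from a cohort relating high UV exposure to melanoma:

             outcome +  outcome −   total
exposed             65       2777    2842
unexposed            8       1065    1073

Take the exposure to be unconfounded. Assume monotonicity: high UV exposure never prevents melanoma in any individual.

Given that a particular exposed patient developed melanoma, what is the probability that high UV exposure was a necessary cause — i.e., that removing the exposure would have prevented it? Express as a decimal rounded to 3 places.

PN ≈ 0.674

p₁ = P(outcome | exposed) = 65/2842 = 0.022871
p₀ = P(outcome | unexposed) = 8/1073 = 0.0074557
Under exogeneity and monotonicity, PN = (p₁ − p₀)/p₁.
PN = (0.022871 − 0.0074557) / 0.022871 ≈ 0.6740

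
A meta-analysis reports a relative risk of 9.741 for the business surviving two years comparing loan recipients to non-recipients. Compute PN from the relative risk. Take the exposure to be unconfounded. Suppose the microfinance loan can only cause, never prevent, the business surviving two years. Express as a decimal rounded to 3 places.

PN ≈ 0.897

Under exogeneity and monotonicity, PN = (RR − 1) / RR = 1 − 1/RR.
PN = (9.741 − 1) / 9.741 = 8.741 / 9.741 ≈ 0.8973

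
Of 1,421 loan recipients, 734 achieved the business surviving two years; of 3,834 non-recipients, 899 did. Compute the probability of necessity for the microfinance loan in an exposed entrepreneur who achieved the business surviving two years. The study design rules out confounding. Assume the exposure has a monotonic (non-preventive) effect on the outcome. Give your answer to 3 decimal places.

p₁ = P(outcome | exposed) = 734/1421 = 0.51654
p₀ = P(outcome | unexposed) = 899/3834 = 0.23448
Under exogeneity and monotonicity, PN = (p₁ − p₀) / p₁.
PN = (0.51654 − 0.23448) / 0.51654 = 0.28206 / 0.51654 ≈ 0.5461

PN ≈ 0.546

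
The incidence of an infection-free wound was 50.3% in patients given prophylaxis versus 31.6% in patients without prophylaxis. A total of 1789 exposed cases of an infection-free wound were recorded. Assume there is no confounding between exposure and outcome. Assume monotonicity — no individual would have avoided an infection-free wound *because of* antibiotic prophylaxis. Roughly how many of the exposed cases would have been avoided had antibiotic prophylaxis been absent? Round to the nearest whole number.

p₁ = 0.503, p₀ = 0.316.
PN = (p₁ − p₀)/p₁ = (0.503 − 0.316) / 0.503 ≈ 0.37177.
Attributable cases ≈ PN × (exposed cases) = 0.37177 × 1789 ≈ 665.10.

about 665 cases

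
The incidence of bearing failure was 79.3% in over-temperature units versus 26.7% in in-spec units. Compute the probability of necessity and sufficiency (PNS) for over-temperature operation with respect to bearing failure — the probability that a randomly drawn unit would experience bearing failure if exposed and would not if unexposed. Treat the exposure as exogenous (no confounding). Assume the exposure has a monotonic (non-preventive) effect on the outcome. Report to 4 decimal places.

p₁ = 0.793, p₀ = 0.267.
Under exogeneity and monotonicity, PNS = p₁ − p₀.
PNS = 0.793 − 0.267 = 0.526

PNS ≈ 0.5260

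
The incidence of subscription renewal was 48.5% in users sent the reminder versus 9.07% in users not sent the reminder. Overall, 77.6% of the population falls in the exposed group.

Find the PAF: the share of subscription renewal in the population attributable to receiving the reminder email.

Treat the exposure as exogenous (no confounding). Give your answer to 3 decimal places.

p₁ = 0.485, p₀ = 0.0907.
Overall risk P(Y=1) = π·p₁ + (1−π)·p₀ = 0.776×0.485 + 0.224×0.0907 = 0.39668.
Under exogeneity, PAF = [P(Y=1) − p₀] / P(Y=1).
PAF = (0.39668 − 0.0907) / 0.39668 ≈ 0.7714

PAF ≈ 0.771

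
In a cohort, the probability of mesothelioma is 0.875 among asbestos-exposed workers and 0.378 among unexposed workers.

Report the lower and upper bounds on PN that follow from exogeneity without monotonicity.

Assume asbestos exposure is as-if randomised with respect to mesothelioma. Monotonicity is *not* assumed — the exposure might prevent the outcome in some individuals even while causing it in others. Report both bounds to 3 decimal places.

Let p₁ = 0.875, p₀ = 0.378.
Under exogeneity alone the bounds on PN are max{0,(p₁−p₀)/p₁} ≤ PN ≤ min{1,(1−p₀)/p₁}.
  lower = (p₁ − p₀)/p₁ = 0.497 / 0.875 ≈ 0.5680
  upper = min{1, (1 − p₀)/p₁} = 0.622 / 0.875 ≈ 0.7109

0.568 ≤ PN ≤ 0.711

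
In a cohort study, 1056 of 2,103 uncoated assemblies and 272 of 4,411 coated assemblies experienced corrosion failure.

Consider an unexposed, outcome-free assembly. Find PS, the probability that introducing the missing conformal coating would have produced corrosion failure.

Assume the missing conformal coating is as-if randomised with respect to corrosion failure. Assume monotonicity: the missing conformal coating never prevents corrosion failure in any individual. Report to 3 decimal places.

PS ≈ 0.469

p₁ = P(outcome | exposed) = 1056/2103 = 0.50214
p₀ = P(outcome | unexposed) = 272/4411 = 0.061664
Under exogeneity and monotonicity, PS = (p₁ − p₀) / (1 − p₀).
PS = (0.50214 − 0.061664) / (1 − 0.061664) = 0.44048 / 0.93834 ≈ 0.4694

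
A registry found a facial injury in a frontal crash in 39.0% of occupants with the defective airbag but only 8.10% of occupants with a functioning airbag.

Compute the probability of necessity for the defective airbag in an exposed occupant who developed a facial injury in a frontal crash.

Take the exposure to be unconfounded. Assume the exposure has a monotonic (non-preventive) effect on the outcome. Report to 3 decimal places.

p₁ = 0.39, p₀ = 0.081.
Under exogeneity and monotonicity, PN = (p₁ − p₀) / p₁.
PN = (0.39 − 0.081) / 0.39 = 0.309 / 0.39 ≈ 0.7923

PN ≈ 0.792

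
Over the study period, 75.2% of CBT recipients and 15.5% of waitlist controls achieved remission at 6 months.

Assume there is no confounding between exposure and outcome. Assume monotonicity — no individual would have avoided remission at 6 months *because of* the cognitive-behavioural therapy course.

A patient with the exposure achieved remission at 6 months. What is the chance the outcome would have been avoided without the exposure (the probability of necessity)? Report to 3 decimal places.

PN ≈ 0.794

p₁ = 0.752, p₀ = 0.155.
Under exogeneity and monotonicity, PN = (p₁ − p₀) / p₁.
PN = (0.752 − 0.155) / 0.752 = 0.597 / 0.752 ≈ 0.7939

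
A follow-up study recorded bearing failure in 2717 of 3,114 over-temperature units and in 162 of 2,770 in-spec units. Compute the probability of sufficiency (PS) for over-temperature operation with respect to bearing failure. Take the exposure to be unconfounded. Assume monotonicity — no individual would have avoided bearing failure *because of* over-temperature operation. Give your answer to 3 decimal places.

PS ≈ 0.865

p₁ = P(outcome | exposed) = 2717/3114 = 0.87251
p₀ = P(outcome | unexposed) = 162/2770 = 0.058484
Under exogeneity and monotonicity, PS = (p₁ − p₀) / (1 − p₀).
PS = (0.87251 − 0.058484) / (1 − 0.058484) = 0.81403 / 0.94152 ≈ 0.8646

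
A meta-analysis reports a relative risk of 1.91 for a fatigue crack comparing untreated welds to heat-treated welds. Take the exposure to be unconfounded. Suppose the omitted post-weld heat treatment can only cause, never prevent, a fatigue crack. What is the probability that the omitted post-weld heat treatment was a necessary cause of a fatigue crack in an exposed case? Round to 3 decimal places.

Under exogeneity and monotonicity, PN = (RR − 1) / RR = 1 − 1/RR.
PN = (1.91 − 1) / 1.91 = 0.91 / 1.91 ≈ 0.4764

PN ≈ 0.476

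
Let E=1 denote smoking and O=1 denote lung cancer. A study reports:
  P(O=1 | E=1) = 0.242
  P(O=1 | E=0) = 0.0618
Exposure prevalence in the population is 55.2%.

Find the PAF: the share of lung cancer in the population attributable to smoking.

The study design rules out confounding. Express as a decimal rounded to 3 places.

PAF ≈ 0.617

Let p₁ = 0.242, p₀ = 0.0618.
Overall risk P(Y=1) = π·p₁ + (1−π)·p₀ = 0.552×0.242 + 0.448×0.0618 = 0.16127.
Under exogeneity, PAF = [P(Y=1) − p₀] / P(Y=1).
PAF = (0.16127 − 0.0618) / 0.16127 ≈ 0.6168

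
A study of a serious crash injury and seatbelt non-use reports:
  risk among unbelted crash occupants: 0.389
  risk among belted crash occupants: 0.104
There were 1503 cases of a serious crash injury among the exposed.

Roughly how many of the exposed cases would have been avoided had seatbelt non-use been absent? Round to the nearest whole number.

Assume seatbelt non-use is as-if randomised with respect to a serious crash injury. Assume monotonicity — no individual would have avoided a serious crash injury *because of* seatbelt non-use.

about 1101 cases

Let p₁ = 0.389, p₀ = 0.104.
PN = (p₁ − p₀)/p₁ = (0.389 − 0.104) / 0.389 ≈ 0.73265.
Attributable cases ≈ PN × (exposed cases) = 0.73265 × 1503 ≈ 1101.17.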